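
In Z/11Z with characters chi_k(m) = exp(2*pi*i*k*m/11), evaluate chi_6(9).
chi_6(9) = zeta_11^54 = exp(-2*I*pi/11)

Proof sketch: chi_6(9) = zeta_11^(6*9) = zeta_11^54. Since zeta_11^11 = 1, this equals zeta_11^10 = exp(2*pi*i*10/11) = exp(-2*I*pi/11).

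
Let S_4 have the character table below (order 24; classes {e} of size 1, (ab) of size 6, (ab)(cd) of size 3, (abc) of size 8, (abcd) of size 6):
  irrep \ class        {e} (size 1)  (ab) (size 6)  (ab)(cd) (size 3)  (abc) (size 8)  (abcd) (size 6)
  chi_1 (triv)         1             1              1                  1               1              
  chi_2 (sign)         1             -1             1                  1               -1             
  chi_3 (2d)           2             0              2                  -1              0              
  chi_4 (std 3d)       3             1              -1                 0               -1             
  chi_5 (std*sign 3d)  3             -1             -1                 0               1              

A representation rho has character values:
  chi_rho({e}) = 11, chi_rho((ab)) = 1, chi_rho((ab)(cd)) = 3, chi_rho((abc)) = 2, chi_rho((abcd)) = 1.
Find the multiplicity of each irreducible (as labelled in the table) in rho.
Multiplicities: chi_1: 2, chi_2: 1, chi_3: 1, chi_4: 1, chi_5: 1.

Details: Use <chi_rho, chi> = (1/|G|) sum_C |C| * chi_rho(C) * conj(chi(C)) with |G| = 24 for each irreducible chi in the table:
  <chi_rho, chi_1> = (1/24)[1*(11)*conj(1) + 6*(1)*conj(1) + 3*(3)*conj(1) + 8*(2)*conj(1) + 6*(1)*conj(1)]
      = (1/24)[(11) + (6) + (9) + (16) + (6)] = 48/24 = 2
  <chi_rho, chi_2> = (1/24)[1*(11)*conj(1) + 6*(1)*conj(-1) + 3*(3)*conj(1) + 8*(2)*conj(1) + 6*(1)*conj(-1)]
      = (1/24)[(11) + (-6) + (9) + (16) + (-6)] = 24/24 = 1
  <chi_rho, chi_3> = (1/24)[1*(11)*conj(2) + 6*(1)*conj(0) + 3*(3)*conj(2) + 8*(2)*conj(-1) + 6*(1)*conj(0)]
      = (1/24)[(22) + (0) + (18) + (-16) + (0)] = 24/24 = 1
  <chi_rho, chi_4> = (1/24)[1*(11)*conj(3) + 6*(1)*conj(1) + 3*(3)*conj(-1) + 8*(2)*conj(0) + 6*(1)*conj(-1)]
      = (1/24)[(33) + (6) + (-9) + (0) + (-6)] = 24/24 = 1
  <chi_rho, chi_5> = (1/24)[1*(11)*conj(3) + 6*(1)*conj(-1) + 3*(3)*conj(-1) + 8*(2)*conj(0) + 6*(1)*conj(1)]
      = (1/24)[(33) + (-6) + (-9) + (0) + (6)] = 24/24 = 1
Dimension check: dim(rho) = sum (mult * dim) = 2*1 + 1*1 + 1*2 + 1*3 + 1*3 = 11 = chi_rho(e) = 11.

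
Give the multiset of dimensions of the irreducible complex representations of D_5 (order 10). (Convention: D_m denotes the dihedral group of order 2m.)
Dimensions: 1, 1, 2, 2

Argument: There are 4 irreducibles (= number of conjugacy classes). Their dimensions d_i satisfy sum d_i^2 = |G| = 10: 1 + 1 + 4 + 4 = 10.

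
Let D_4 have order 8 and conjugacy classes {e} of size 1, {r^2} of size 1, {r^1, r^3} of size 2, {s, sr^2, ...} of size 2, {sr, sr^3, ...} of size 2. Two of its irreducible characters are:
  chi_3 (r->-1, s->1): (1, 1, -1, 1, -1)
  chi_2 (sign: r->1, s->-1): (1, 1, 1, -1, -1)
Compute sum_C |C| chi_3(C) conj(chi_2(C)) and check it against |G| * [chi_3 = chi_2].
Sum = 0; so <chi_3, chi_2> = 0 (distinct irreducibles are orthogonal).

Details: Compute term by term over conjugacy classes (|C| * chi_3(C) * conj(chi_2(C))):
  1*(1)*conj(1) + 1*(1)*conj(1) + 2*(-1)*conj(1) + 2*(1)*conj(-1) + 2*(-1)*conj(-1)
  = (1) + (1) + (-2) + (-2) + (2)
  = 0.
Dividing by |G| = 8 gives 0/8 = 0, matching the row-orthogonality relation <chi_3, chi_2> = [chi_3 = chi_2].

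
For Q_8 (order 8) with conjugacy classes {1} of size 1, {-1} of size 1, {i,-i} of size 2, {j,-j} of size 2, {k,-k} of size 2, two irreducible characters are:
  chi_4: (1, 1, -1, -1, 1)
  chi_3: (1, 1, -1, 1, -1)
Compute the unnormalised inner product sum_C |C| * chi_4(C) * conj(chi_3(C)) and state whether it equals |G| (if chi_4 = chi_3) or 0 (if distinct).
Sum = 0; so <chi_4, chi_3> = 0 (distinct irreducibles are orthogonal).

Proof sketch: Compute term by term over conjugacy classes (|C| * chi_4(C) * conj(chi_3(C))):
  1*(1)*conj(1) + 1*(1)*conj(1) + 2*(-1)*conj(-1) + 2*(-1)*conj(1) + 2*(1)*conj(-1)
  = (1) + (1) + (2) + (-2) + (-2)
  = 0.
Dividing by |G| = 8 gives 0/8 = 0, matching the row-orthogonality relation <chi_4, chi_3> = [chi_4 = chi_3].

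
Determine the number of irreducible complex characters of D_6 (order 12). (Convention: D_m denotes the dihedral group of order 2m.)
6

Solution. The number of irreducible complex representations of a finite group equals its number of conjugacy classes. D_6 has 6 conjugacy classes (n/2 + 3 for n even), so D_6 (order 12) has exactly 6 irreducible complex representations.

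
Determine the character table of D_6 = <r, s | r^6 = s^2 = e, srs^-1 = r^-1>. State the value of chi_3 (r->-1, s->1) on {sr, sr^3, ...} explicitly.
Conjugacy classes: {e} of size 1, {r^3} of size 1, {r^1, r^5} of size 2, {r^2, r^4} of size 2, {s, sr^2, ...} of size 3, {sr, sr^3, ...} of size 3.
Character table:
  irrep \ class              {e} (size 1)  {r^3} (size 1)  {r^1, r^5} (size 2)  {r^2, r^4} (size 2)  {s, sr^2, ...} (size 3)  {sr, sr^3, ...} (size 3)
  chi_1 (triv)               1             1               1                    1                    1                        1                       
  chi_2 (sign: r->1, s->-1)  1             1               1                    1                    -1                       -1                      
  chi_3 (r->-1, s->1)        1             -1              -1                   1                    1                        -1                      
  chi_4 (r->-1, s->-1)       1             -1              -1                   1                    -1                       1                       
  chi_5 (2d, j=1)            2             -2              1                    -1                   0                        0                       
  chi_6 (2d, j=2)            2             2               -1                   -1                   0                        0                       

Spot check: chi_3 (r->-1, s->1) on {sr, sr^3, ...} = -1.

Justification: D_6 has order 2*6 = 12 with 6 conjugacy classes, hence 6 irreducibles. Sum of squared dims 1 + 1 + 1 + 1 + 4 + 4 = 12 = |G|. Linear characters come from the abelianisation; the 2-dimensional irreps have character r^k -> 2*cos(2*pi*j*k/6), reflections -> 0.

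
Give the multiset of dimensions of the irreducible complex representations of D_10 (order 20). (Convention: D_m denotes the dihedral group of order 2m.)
Dimensions: 1, 1, 1, 1, 2, 2, 2, 2

Derivation: There are 8 irreducibles (= number of conjugacy classes). Their dimensions d_i satisfy sum d_i^2 = |G| = 20: 1 + 1 + 1 + 1 + 4 + 4 + 4 + 4 = 20.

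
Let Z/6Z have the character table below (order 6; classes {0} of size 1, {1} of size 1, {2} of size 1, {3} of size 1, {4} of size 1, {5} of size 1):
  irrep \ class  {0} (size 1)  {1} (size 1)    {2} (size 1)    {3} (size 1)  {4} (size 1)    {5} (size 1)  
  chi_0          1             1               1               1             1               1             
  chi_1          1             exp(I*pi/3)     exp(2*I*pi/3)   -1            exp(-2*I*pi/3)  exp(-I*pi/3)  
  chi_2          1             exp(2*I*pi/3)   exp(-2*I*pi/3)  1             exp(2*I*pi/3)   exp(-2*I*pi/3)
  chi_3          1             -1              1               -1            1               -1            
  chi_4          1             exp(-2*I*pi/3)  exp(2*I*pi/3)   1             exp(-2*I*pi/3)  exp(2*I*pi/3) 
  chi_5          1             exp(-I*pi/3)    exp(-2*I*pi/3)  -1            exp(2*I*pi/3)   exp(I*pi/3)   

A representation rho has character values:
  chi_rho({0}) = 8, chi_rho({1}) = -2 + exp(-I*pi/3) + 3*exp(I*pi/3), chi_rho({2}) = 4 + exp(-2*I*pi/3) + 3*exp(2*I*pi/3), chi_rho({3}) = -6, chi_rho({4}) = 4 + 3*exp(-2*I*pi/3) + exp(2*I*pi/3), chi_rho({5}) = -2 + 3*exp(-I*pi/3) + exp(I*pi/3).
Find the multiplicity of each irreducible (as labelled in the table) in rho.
Multiplicities: chi_0: 1, chi_1: 3, chi_2: 0, chi_3: 3, chi_4: 0, chi_5: 1.

Explanation: Use <chi_rho, chi> = (1/|G|) sum_C |C| * chi_rho(C) * conj(chi(C)) with |G| = 6 for each irreducible chi in the table:
  <chi_rho, chi_0> = (1/6)[1*(8)*conj(1) + 1*(-2 + exp(-I*pi/3) + 3*exp(I*pi/3))*conj(1) + 1*(4 + exp(-2*I*pi/3) + 3*exp(2*I*pi/3))*conj(1) + 1*(-6)*conj(1) + 1*(4 + 3*exp(-2*I*pi/3) + exp(2*I*pi/3))*conj(1) + 1*(-2 + 3*exp(-I*pi/3) + exp(I*pi/3))*conj(1)]
      = (1/6)[(8) + (-2 + exp(-I*pi/3) + 3*exp(I*pi/3)) + (4 + exp(-2*I*pi/3) + 3*exp(2*I*pi/3)) + (-6) + (4 + 3*exp(-2*I*pi/3) + exp(2*I*pi/3)) + (-2 + 3*exp(-I*pi/3) + exp(I*pi/3))] = 6/6 = 1
  <chi_rho, chi_1> = (1/6)[1*(8)*conj(1) + 1*(-2 + exp(-I*pi/3) + 3*exp(I*pi/3))*conj(exp(I*pi/3)) + 1*(4 + exp(-2*I*pi/3) + 3*exp(2*I*pi/3))*conj(exp(2*I*pi/3)) + 1*(-6)*conj(-1) + 1*(4 + 3*exp(-2*I*pi/3) + exp(2*I*pi/3))*conj(exp(-2*I*pi/3)) + 1*(-2 + 3*exp(-I*pi/3) + exp(I*pi/3))*conj(exp(-I*pi/3))]
      = (1/6)[(8) + (3 + exp(-2*I*pi/3) - 2*exp(-I*pi/3)) + (3 + 4*exp(-2*I*pi/3) + exp(2*I*pi/3)) + (6) + (3 + exp(-2*I*pi/3) + 4*exp(2*I*pi/3)) + (3 - 2*exp(I*pi/3) + exp(2*I*pi/3))] = 18/6 = 3
  <chi_rho, chi_2> = (1/6)[1*(8)*conj(1) + 1*(-2 + exp(-I*pi/3) + 3*exp(I*pi/3))*conj(exp(2*I*pi/3)) + 1*(4 + exp(-2*I*pi/3) + 3*exp(2*I*pi/3))*conj(exp(-2*I*pi/3)) + 1*(-6)*conj(1) + 1*(4 + 3*exp(-2*I*pi/3) + exp(2*I*pi/3))*conj(exp(2*I*pi/3)) + 1*(-2 + 3*exp(-I*pi/3) + exp(I*pi/3))*conj(exp(-2*I*pi/3))]
      = (1/6)[(8) + (-1 + 3*exp(-I*pi/3) - 2*exp(-2*I*pi/3)) + (1 + 3*exp(-2*I*pi/3) + 4*exp(2*I*pi/3)) + (-6) + (1 + 4*exp(-2*I*pi/3) + 3*exp(2*I*pi/3)) + (-1 - 2*exp(2*I*pi/3) + 3*exp(I*pi/3))] = 0/6 = 0
  <chi_rho, chi_3> = (1/6)[1*(8)*conj(1) + 1*(-2 + exp(-I*pi/3) + 3*exp(I*pi/3))*conj(-1) + 1*(4 + exp(-2*I*pi/3) + 3*exp(2*I*pi/3))*conj(1) + 1*(-6)*conj(-1) + 1*(4 + 3*exp(-2*I*pi/3) + exp(2*I*pi/3))*conj(1) + 1*(-2 + 3*exp(-I*pi/3) + exp(I*pi/3))*conj(-1)]
      = (1/6)[(8) + (2 - 3*exp(I*pi/3) - exp(-I*pi/3)) + (4 + exp(-2*I*pi/3) + 3*exp(2*I*pi/3)) + (6) + (4 + 3*exp(-2*I*pi/3) + exp(2*I*pi/3)) + (2 - exp(I*pi/3) - 3*exp(-I*pi/3))] = 18/6 = 3
  <chi_rho, chi_4> = (1/6)[1*(8)*conj(1) + 1*(-2 + exp(-I*pi/3) + 3*exp(I*pi/3))*conj(exp(-2*I*pi/3)) + 1*(4 + exp(-2*I*pi/3) + 3*exp(2*I*pi/3))*conj(exp(2*I*pi/3)) + 1*(-6)*conj(1) + 1*(4 + 3*exp(-2*I*pi/3) + exp(2*I*pi/3))*conj(exp(-2*I*pi/3)) + 1*(-2 + 3*exp(-I*pi/3) + exp(I*pi/3))*conj(exp(2*I*pi/3))]
      = (1/6)[(8) + (-3 - 2*exp(2*I*pi/3) + exp(I*pi/3)) + (3 + 4*exp(-2*I*pi/3) + exp(2*I*pi/3)) + (-6) + (3 + exp(-2*I*pi/3) + 4*exp(2*I*pi/3)) + (-3 + exp(-I*pi/3) - 2*exp(-2*I*pi/3))] = 0/6 = 0
  <chi_rho, chi_5> = (1/6)[1*(8)*conj(1) + 1*(-2 + exp(-I*pi/3) + 3*exp(I*pi/3))*conj(exp(-I*pi/3)) + 1*(4 + exp(-2*I*pi/3) + 3*exp(2*I*pi/3))*conj(exp(-2*I*pi/3)) + 1*(-6)*conj(-1) + 1*(4 + 3*exp(-2*I*pi/3) + exp(2*I*pi/3))*conj(exp(2*I*pi/3)) + 1*(-2 + 3*exp(-I*pi/3) + exp(I*pi/3))*conj(exp(I*pi/3))]
      = (1/6)[(8) + (1 - 2*exp(I*pi/3) + 3*exp(2*I*pi/3)) + (1 + 3*exp(-2*I*pi/3) + 4*exp(2*I*pi/3)) + (6) + (1 + 4*exp(-2*I*pi/3) + 3*exp(2*I*pi/3)) + (1 + 3*exp(-2*I*pi/3) - 2*exp(-I*pi/3))] = 6/6 = 1
(Exp terms are combined using exp(i*s)*conj(exp(i*t)) = exp(i*(s-t)), and sums of them are collapsed using the identity that for every m > 1 the m distinct m-th roots of unity sum to 0, e.g. 1 + exp(2*I*pi/3) + exp(-2*I*pi/3) = 0.)
Dimension check: dim(rho) = sum (mult * dim) = 1*1 + 3*1 + 0*1 + 3*1 + 0*1 + 1*1 = 8 = chi_rho(e) = 8.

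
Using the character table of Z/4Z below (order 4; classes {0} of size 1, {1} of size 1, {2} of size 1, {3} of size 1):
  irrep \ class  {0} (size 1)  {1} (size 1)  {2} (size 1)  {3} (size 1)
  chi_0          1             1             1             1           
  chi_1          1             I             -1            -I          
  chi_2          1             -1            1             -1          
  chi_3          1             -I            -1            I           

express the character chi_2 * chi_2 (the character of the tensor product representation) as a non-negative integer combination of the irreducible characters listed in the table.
chi_2 tensor chi_2 = chi_0 (all other irreducibles have multiplicity 0).

Derivation: The character of a tensor product is the pointwise product (chi_2 * chi_2)(C) = chi_2(C) * chi_2(C):
  {0}: (1)*(1), {1}: (-1)*(-1), {2}: (1)*(1), {3}: (-1)*(-1)
so (chi_2 * chi_2) takes values
  {0} -> 1, {1} -> 1, {2} -> 1, {3} -> 1.
Now take the inner product of this character with each irreducible chi from the table, <chi_2*chi_2, chi> = (1/4) sum_C |C| (chi_2*chi_2)(C) conj(chi(C)):
  <chi_2*chi_2, chi_0> = (1/4)[1*(1)*conj(1) + 1*(1)*conj(1) + 1*(1)*conj(1) + 1*(1)*conj(1)]
      = (1/4)[(1) + (1) + (1) + (1)] = 4/4 = 1
  <chi_2*chi_2, chi_1> = (1/4)[1*(1)*conj(1) + 1*(1)*conj(I) + 1*(1)*conj(-1) + 1*(1)*conj(-I)]
      = (1/4)[(1) + (-I) + (-1) + (I)] = 0/4 = 0
  <chi_2*chi_2, chi_2> = (1/4)[1*(1)*conj(1) + 1*(1)*conj(-1) + 1*(1)*conj(1) + 1*(1)*conj(-1)]
      = (1/4)[(1) + (-1) + (1) + (-1)] = 0/4 = 0
  <chi_2*chi_2, chi_3> = (1/4)[1*(1)*conj(1) + 1*(1)*conj(-I) + 1*(1)*conj(-1) + 1*(1)*conj(I)]
      = (1/4)[(1) + (I) + (-1) + (-I)] = 0/4 = 0
(Exp terms are combined using exp(i*s)*conj(exp(i*t)) = exp(i*(s-t)), and sums of them are collapsed using the identity that for every m > 1 the m distinct m-th roots of unity sum to 0, e.g. 1 + exp(2*I*pi/3) + exp(-2*I*pi/3) = 0.)
Hence the multiplicities are chi_0: 1. Dimension check: dim(chi_2)*dim(chi_2) = 1*1 = 1 and sum (mult * dim) = 1*1 = 1.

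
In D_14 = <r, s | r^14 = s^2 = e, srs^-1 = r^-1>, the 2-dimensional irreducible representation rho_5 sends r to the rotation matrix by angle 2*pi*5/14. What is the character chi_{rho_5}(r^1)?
chi_{rho_5}(r^1) = 2*cos(2*pi*5*1/14) = -2*cos(2*pi/7)

Derivation: rho_5(r^1) is rotation by angle 2*pi*5*1/14, whose trace is 2*cos(2*pi*5*1/14) = -2*cos(2*pi/7).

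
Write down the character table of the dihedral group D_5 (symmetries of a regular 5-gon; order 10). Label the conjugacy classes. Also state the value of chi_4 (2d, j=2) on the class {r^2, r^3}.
Conjugacy classes: {e} of size 1, {r^1, r^4} of size 2, {r^2, r^3} of size 2, {s, sr, ..., sr^4} of size 5.
Character table:
  irrep \ class              {e} (size 1)  {r^1, r^4} (size 2)  {r^2, r^3} (size 2)  {s, sr, ..., sr^4} (size 5)
  chi_1 (triv)               1             1                    1                    1                          
  chi_2 (sign: r->1, s->-1)  1             1                    1                    -1                         
  chi_3 (2d, j=1)            2             -1/2 + sqrt(5)/2     -sqrt(5)/2 - 1/2     0                          
  chi_4 (2d, j=2)            2             -sqrt(5)/2 - 1/2     -1/2 + sqrt(5)/2     0                          

Spot check: chi_4 (2d, j=2) on {r^2, r^3} = -1/2 + sqrt(5)/2.

Details: D_5 has order 2*5 = 10 with 4 conjugacy classes, hence 4 irreducibles. Sum of squared dims 1 + 1 + 4 + 4 = 10 = |G|. Linear characters come from the abelianisation; the 2-dimensional irreps have character r^k -> 2*cos(2*pi*j*k/5), reflections -> 0.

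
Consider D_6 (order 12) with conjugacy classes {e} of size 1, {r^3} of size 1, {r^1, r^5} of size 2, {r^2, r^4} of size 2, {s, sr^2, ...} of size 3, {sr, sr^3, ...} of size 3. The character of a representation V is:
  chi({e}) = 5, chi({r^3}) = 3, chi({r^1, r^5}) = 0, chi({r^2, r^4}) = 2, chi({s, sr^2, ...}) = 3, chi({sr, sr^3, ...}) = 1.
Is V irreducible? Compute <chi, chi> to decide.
Not irreducible (reducible): <chi, chi> = 6 > 1.

Explanation: <chi, chi> = (1/|G|) sum_C |C| * |chi(C)|^2 = (1/12)[1*|5|^2 + 1*|3|^2 + 2*|0|^2 + 2*|2|^2 + 3*|3|^2 + 3*|1|^2]
  = (1/12)[(25) + (9) + (0) + (8) + (27) + (3)] = 72/12 = 6.
A character is irreducible iff <chi, chi> = 1, so this representation is reducible.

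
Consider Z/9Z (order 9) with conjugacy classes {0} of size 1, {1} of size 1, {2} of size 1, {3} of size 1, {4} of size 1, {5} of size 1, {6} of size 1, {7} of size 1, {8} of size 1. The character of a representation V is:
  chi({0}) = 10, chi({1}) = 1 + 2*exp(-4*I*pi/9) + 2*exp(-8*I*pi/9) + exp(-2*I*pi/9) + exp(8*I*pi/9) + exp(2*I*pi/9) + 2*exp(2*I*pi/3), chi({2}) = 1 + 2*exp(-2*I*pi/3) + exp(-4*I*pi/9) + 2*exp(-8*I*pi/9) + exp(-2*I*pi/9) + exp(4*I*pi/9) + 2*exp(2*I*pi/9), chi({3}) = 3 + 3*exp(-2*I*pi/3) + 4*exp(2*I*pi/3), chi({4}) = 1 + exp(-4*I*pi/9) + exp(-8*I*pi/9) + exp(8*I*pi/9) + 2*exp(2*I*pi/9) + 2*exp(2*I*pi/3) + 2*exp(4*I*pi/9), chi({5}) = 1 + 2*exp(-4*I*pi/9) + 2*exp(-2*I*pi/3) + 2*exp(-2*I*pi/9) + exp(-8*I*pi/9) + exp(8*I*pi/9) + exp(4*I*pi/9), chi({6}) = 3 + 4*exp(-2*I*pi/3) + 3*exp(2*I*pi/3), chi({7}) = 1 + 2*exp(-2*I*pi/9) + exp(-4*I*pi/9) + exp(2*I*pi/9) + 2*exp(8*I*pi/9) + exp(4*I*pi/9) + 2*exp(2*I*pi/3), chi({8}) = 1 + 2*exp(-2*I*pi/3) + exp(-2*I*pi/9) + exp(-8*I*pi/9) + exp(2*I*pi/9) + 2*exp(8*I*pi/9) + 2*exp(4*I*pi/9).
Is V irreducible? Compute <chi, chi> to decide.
Not irreducible (reducible): <chi, chi> = 16 > 1.

Solution. <chi, chi> = (1/|G|) sum_C |C| * |chi(C)|^2 = (1/9)[1*|10|^2 + 1*|1 + 2*exp(-4*I*pi/9) + 2*exp(-8*I*pi/9) + exp(-2*I*pi/9) + exp(8*I*pi/9) + exp(2*I*pi/9) + 2*exp(2*I*pi/3)|^2 + 1*|1 + 2*exp(-2*I*pi/3) + exp(-4*I*pi/9) + 2*exp(-8*I*pi/9) + exp(-2*I*pi/9) + exp(4*I*pi/9) + 2*exp(2*I*pi/9)|^2 + 1*|3 + 3*exp(-2*I*pi/3) + 4*exp(2*I*pi/3)|^2 + 1*|1 + exp(-4*I*pi/9) + exp(-8*I*pi/9) + exp(8*I*pi/9) + 2*exp(2*I*pi/9) + 2*exp(2*I*pi/3) + 2*exp(4*I*pi/9)|^2 + 1*|1 + 2*exp(-4*I*pi/9) + 2*exp(-2*I*pi/3) + 2*exp(-2*I*pi/9) + exp(-8*I*pi/9) + exp(8*I*pi/9) + exp(4*I*pi/9)|^2 + 1*|3 + 4*exp(-2*I*pi/3) + 3*exp(2*I*pi/3)|^2 + 1*|1 + 2*exp(-2*I*pi/9) + exp(-4*I*pi/9) + exp(2*I*pi/9) + 2*exp(8*I*pi/9) + exp(4*I*pi/9) + 2*exp(2*I*pi/3)|^2 + 1*|1 + 2*exp(-2*I*pi/3) + exp(-2*I*pi/9) + exp(-8*I*pi/9) + exp(2*I*pi/9) + 2*exp(8*I*pi/9) + 2*exp(4*I*pi/9)|^2]
  = (1/9)[(100) + (16 + 13*exp(-4*I*pi/9) + 9*exp(-2*I*pi/3) + 8*exp(-2*I*pi/9) + 12*exp(-8*I*pi/9) + 12*exp(8*I*pi/9) + 8*exp(2*I*pi/9) + 9*exp(2*I*pi/3) + 13*exp(4*I*pi/9)) + (16 + 8*exp(-4*I*pi/9) + 9*exp(-2*I*pi/3) + 12*exp(-2*I*pi/9) + 13*exp(-8*I*pi/9) + 13*exp(8*I*pi/9) + 12*exp(2*I*pi/9) + 9*exp(2*I*pi/3) + 8*exp(4*I*pi/9)) + (1) + (16 + 12*exp(-4*I*pi/9) + 13*exp(-2*I*pi/9) + 9*exp(-2*I*pi/3) + 8*exp(-8*I*pi/9) + 8*exp(8*I*pi/9) + 9*exp(2*I*pi/3) + 13*exp(2*I*pi/9) + 12*exp(4*I*pi/9)) + (16 + 12*exp(-4*I*pi/9) + 13*exp(-2*I*pi/9) + 9*exp(-2*I*pi/3) + 8*exp(-8*I*pi/9) + 8*exp(8*I*pi/9) + 9*exp(2*I*pi/3) + 13*exp(2*I*pi/9) + 12*exp(4*I*pi/9)) + (1) + (16 + 8*exp(-4*I*pi/9) + 9*exp(-2*I*pi/3) + 12*exp(-2*I*pi/9) + 13*exp(-8*I*pi/9) + 13*exp(8*I*pi/9) + 12*exp(2*I*pi/9) + 9*exp(2*I*pi/3) + 8*exp(4*I*pi/9)) + (16 + 13*exp(-4*I*pi/9) + 9*exp(-2*I*pi/3) + 8*exp(-2*I*pi/9) + 12*exp(-8*I*pi/9) + 12*exp(8*I*pi/9) + 8*exp(2*I*pi/9) + 9*exp(2*I*pi/3) + 13*exp(4*I*pi/9))] = 144/9 = 16.
(Exp terms are combined using exp(i*s)*conj(exp(i*t)) = exp(i*(s-t)), and sums of them are collapsed using the identity that for every m > 1 the m distinct m-th roots of unity sum to 0, e.g. 1 + exp(2*I*pi/3) + exp(-2*I*pi/3) = 0.)
A character is irreducible iff <chi, chi> = 1, so this representation is reducible.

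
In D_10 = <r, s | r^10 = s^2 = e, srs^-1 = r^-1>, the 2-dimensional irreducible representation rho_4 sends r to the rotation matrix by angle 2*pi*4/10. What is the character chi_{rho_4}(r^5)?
chi_{rho_4}(r^5) = 2*cos(2*pi*4*5/10) = 2

Details: rho_4(r^5) is rotation by angle 2*pi*4*5/10, whose trace is 2*cos(2*pi*4*5/10) = 2.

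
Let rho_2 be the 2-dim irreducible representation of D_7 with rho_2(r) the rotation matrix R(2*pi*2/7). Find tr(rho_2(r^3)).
chi_{rho_2}(r^3) = 2*cos(2*pi*2*3/7) = 2*cos(2*pi/7)

Argument: rho_2(r^3) is rotation by angle 2*pi*2*3/7, whose trace is 2*cos(2*pi*2*3/7) = 2*cos(2*pi/7).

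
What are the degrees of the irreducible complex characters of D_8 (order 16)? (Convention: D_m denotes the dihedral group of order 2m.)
Dimensions: 1, 1, 1, 1, 2, 2, 2

Solution. There are 7 irreducibles (= number of conjugacy classes). Their dimensions d_i satisfy sum d_i^2 = |G| = 16: 1 + 1 + 1 + 1 + 4 + 4 + 4 = 16.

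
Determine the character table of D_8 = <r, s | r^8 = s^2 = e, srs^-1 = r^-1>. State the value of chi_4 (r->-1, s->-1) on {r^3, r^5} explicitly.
Conjugacy classes: {e} of size 1, {r^4} of size 1, {r^1, r^7} of size 2, {r^2, r^6} of size 2, {r^3, r^5} of size 2, {s, sr^2, ...} of size 4, {sr, sr^3, ...} of size 4.
Character table:
  irrep \ class              {e} (size 1)  {r^4} (size 1)  {r^1, r^7} (size 2)  {r^2, r^6} (size 2)  {r^3, r^5} (size 2)  {s, sr^2, ...} (size 4)  {sr, sr^3, ...} (size 4)
  chi_1 (triv)               1             1               1                    1                    1                    1                        1                       
  chi_2 (sign: r->1, s->-1)  1             1               1                    1                    1                    -1                       -1                      
  chi_3 (r->-1, s->1)        1             1               -1                   1                    -1                   1                        -1                      
  chi_4 (r->-1, s->-1)       1             1               -1                   1                    -1                   -1                       1                       
  chi_5 (2d, j=1)            2             -2              sqrt(2)              0                    -sqrt(2)             0                        0                       
  chi_6 (2d, j=2)            2             2               0                    -2                   0                    0                        0                       
  chi_7 (2d, j=3)            2             -2              -sqrt(2)             0                    sqrt(2)              0                        0                       

Spot check: chi_4 (r->-1, s->-1) on {r^3, r^5} = -1.

D_8 has order 2*8 = 16 with 7 conjugacy classes, hence 7 irreducibles. Sum of squared dims 1 + 1 + 1 + 1 + 4 + 4 + 4 = 16 = |G|. Linear characters come from the abelianisation; the 2-dimensional irreps have character r^k -> 2*cos(2*pi*j*k/8), reflections -> 0.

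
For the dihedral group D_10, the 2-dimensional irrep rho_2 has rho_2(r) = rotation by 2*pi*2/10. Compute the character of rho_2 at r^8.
chi_{rho_2}(r^8) = 2*cos(2*pi*2*8/10) = -sqrt(5)/2 - 1/2

Details: rho_2(r^8) is rotation by angle 2*pi*2*8/10, whose trace is 2*cos(2*pi*2*8/10) = -sqrt(5)/2 - 1/2.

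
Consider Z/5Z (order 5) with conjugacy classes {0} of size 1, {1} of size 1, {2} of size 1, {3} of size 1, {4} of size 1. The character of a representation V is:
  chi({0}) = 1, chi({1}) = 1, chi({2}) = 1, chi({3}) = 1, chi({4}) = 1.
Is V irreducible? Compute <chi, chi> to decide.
Irreducible: <chi, chi> = 1.

Details: <chi, chi> = (1/|G|) sum_C |C| * |chi(C)|^2 = (1/5)[1*|1|^2 + 1*|1|^2 + 1*|1|^2 + 1*|1|^2 + 1*|1|^2]
  = (1/5)[(1) + (1) + (1) + (1) + (1)] = 5/5 = 1.
(Exp terms are combined using exp(i*s)*conj(exp(i*t)) = exp(i*(s-t)), and sums of them are collapsed using the identity that for every m > 1 the m distinct m-th roots of unity sum to 0, e.g. 1 + exp(2*I*pi/3) + exp(-2*I*pi/3) = 0.)
A character is irreducible iff <chi, chi> = 1, so this representation is irreducible.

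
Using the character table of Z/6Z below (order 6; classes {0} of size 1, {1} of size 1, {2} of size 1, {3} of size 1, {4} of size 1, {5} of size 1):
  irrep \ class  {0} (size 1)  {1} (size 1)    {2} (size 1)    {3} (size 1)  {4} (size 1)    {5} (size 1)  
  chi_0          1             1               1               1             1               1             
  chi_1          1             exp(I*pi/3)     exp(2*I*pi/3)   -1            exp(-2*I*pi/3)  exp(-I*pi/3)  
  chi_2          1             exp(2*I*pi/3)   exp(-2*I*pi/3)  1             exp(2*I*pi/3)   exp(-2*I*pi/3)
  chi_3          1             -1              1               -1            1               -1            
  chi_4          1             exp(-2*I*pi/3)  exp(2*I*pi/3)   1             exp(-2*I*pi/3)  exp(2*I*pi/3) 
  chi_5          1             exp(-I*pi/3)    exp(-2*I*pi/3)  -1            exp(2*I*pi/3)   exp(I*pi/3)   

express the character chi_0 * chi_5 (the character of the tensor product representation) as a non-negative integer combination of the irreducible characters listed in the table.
chi_0 tensor chi_5 = chi_5 (all other irreducibles have multiplicity 0).

Argument: The character of a tensor product is the pointwise product (chi_0 * chi_5)(C) = chi_0(C) * chi_5(C):
  {0}: (1)*(1), {1}: (1)*(exp(-I*pi/3)), {2}: (1)*(exp(-2*I*pi/3)), {3}: (1)*(-1), {4}: (1)*(exp(2*I*pi/3)), {5}: (1)*(exp(I*pi/3))
so (chi_0 * chi_5) takes values
  {0} -> 1, {1} -> exp(-I*pi/3), {2} -> exp(-2*I*pi/3), {3} -> -1, {4} -> exp(2*I*pi/3), {5} -> exp(I*pi/3).
Now take the inner product of this character with each irreducible chi from the table, <chi_0*chi_5, chi> = (1/6) sum_C |C| (chi_0*chi_5)(C) conj(chi(C)):
  <chi_0*chi_5, chi_0> = (1/6)[1*(1)*conj(1) + 1*(exp(-I*pi/3))*conj(1) + 1*(exp(-2*I*pi/3))*conj(1) + 1*(-1)*conj(1) + 1*(exp(2*I*pi/3))*conj(1) + 1*(exp(I*pi/3))*conj(1)]
      = (1/6)[(1) + (exp(-I*pi/3)) + (exp(-2*I*pi/3)) + (-1) + (exp(2*I*pi/3)) + (exp(I*pi/3))] = 0/6 = 0
  <chi_0*chi_5, chi_1> = (1/6)[1*(1)*conj(1) + 1*(exp(-I*pi/3))*conj(exp(I*pi/3)) + 1*(exp(-2*I*pi/3))*conj(exp(2*I*pi/3)) + 1*(-1)*conj(-1) + 1*(exp(2*I*pi/3))*conj(exp(-2*I*pi/3)) + 1*(exp(I*pi/3))*conj(exp(-I*pi/3))]
      = (1/6)[(1) + (exp(-2*I*pi/3)) + (exp(2*I*pi/3)) + (1) + (exp(-2*I*pi/3)) + (exp(2*I*pi/3))] = 0/6 = 0
  <chi_0*chi_5, chi_2> = (1/6)[1*(1)*conj(1) + 1*(exp(-I*pi/3))*conj(exp(2*I*pi/3)) + 1*(exp(-2*I*pi/3))*conj(exp(-2*I*pi/3)) + 1*(-1)*conj(1) + 1*(exp(2*I*pi/3))*conj(exp(2*I*pi/3)) + 1*(exp(I*pi/3))*conj(exp(-2*I*pi/3))]
      = (1/6)[(1) + (-1) + (1) + (-1) + (1) + (-1)] = 0/6 = 0
  <chi_0*chi_5, chi_3> = (1/6)[1*(1)*conj(1) + 1*(exp(-I*pi/3))*conj(-1) + 1*(exp(-2*I*pi/3))*conj(1) + 1*(-1)*conj(-1) + 1*(exp(2*I*pi/3))*conj(1) + 1*(exp(I*pi/3))*conj(-1)]
      = (1/6)[(1) + (-exp(-I*pi/3)) + (exp(-2*I*pi/3)) + (1) + (exp(2*I*pi/3)) + (-exp(I*pi/3))] = 0/6 = 0
  <chi_0*chi_5, chi_4> = (1/6)[1*(1)*conj(1) + 1*(exp(-I*pi/3))*conj(exp(-2*I*pi/3)) + 1*(exp(-2*I*pi/3))*conj(exp(2*I*pi/3)) + 1*(-1)*conj(1) + 1*(exp(2*I*pi/3))*conj(exp(-2*I*pi/3)) + 1*(exp(I*pi/3))*conj(exp(2*I*pi/3))]
      = (1/6)[(1) + (exp(I*pi/3)) + (exp(2*I*pi/3)) + (-1) + (exp(-2*I*pi/3)) + (exp(-I*pi/3))] = 0/6 = 0
  <chi_0*chi_5, chi_5> = (1/6)[1*(1)*conj(1) + 1*(exp(-I*pi/3))*conj(exp(-I*pi/3)) + 1*(exp(-2*I*pi/3))*conj(exp(-2*I*pi/3)) + 1*(-1)*conj(-1) + 1*(exp(2*I*pi/3))*conj(exp(2*I*pi/3)) + 1*(exp(I*pi/3))*conj(exp(I*pi/3))]
      = (1/6)[(1) + (1) + (1) + (1) + (1) + (1)] = 6/6 = 1
(Exp terms are combined using exp(i*s)*conj(exp(i*t)) = exp(i*(s-t)), and sums of them are collapsed using the identity that for every m > 1 the m distinct m-th roots of unity sum to 0, e.g. 1 + exp(2*I*pi/3) + exp(-2*I*pi/3) = 0.)
Hence the multiplicities are chi_5: 1. Dimension check: dim(chi_0)*dim(chi_5) = 1*1 = 1 and sum (mult * dim) = 1*1 = 1.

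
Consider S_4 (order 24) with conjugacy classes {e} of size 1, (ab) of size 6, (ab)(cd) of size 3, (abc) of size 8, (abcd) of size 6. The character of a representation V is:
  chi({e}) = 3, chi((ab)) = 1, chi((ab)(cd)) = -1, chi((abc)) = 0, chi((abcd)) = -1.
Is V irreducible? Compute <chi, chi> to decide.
Irreducible: <chi, chi> = 1.

Derivation: <chi, chi> = (1/|G|) sum_C |C| * |chi(C)|^2 = (1/24)[1*|3|^2 + 6*|1|^2 + 3*|-1|^2 + 8*|0|^2 + 6*|-1|^2]
  = (1/24)[(9) + (6) + (3) + (0) + (6)] = 24/24 = 1.
A character is irreducible iff <chi, chi> = 1, so this representation is irreducible.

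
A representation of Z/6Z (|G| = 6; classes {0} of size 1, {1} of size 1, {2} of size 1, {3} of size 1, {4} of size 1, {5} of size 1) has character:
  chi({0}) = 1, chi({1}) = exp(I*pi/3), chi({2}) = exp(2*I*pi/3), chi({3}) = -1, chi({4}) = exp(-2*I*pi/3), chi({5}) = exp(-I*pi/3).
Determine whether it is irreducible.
Irreducible: <chi, chi> = 1.

Explanation: <chi, chi> = (1/|G|) sum_C |C| * |chi(C)|^2 = (1/6)[1*|1|^2 + 1*|exp(I*pi/3)|^2 + 1*|exp(2*I*pi/3)|^2 + 1*|-1|^2 + 1*|exp(-2*I*pi/3)|^2 + 1*|exp(-I*pi/3)|^2]
  = (1/6)[(1) + (1) + (1) + (1) + (1) + (1)] = 6/6 = 1.
(Exp terms are combined using exp(i*s)*conj(exp(i*t)) = exp(i*(s-t)), and sums of them are collapsed using the identity that for every m > 1 the m distinct m-th roots of unity sum to 0, e.g. 1 + exp(2*I*pi/3) + exp(-2*I*pi/3) = 0.)
A character is irreducible iff <chi, chi> = 1, so this representation is irreducible.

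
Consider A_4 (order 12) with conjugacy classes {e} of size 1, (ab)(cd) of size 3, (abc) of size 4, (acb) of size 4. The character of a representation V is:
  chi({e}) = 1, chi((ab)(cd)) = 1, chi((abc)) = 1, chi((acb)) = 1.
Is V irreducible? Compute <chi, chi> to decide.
Irreducible: <chi, chi> = 1.

Justification: <chi, chi> = (1/|G|) sum_C |C| * |chi(C)|^2 = (1/12)[1*|1|^2 + 3*|1|^2 + 4*|1|^2 + 4*|1|^2]
  = (1/12)[(1) + (3) + (4) + (4)] = 12/12 = 1.
(Exp terms are combined using exp(i*s)*conj(exp(i*t)) = exp(i*(s-t)), and sums of them are collapsed using the identity that for every m > 1 the m distinct m-th roots of unity sum to 0, e.g. 1 + exp(2*I*pi/3) + exp(-2*I*pi/3) = 0.)
A character is irreducible iff <chi, chi> = 1, so this representation is irreducible.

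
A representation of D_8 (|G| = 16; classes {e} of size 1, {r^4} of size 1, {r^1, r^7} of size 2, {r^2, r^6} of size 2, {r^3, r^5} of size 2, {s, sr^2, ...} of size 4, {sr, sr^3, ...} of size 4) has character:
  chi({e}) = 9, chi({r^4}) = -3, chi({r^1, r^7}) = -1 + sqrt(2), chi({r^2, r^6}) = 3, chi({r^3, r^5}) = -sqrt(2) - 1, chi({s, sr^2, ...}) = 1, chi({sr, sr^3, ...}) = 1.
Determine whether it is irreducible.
Not irreducible (reducible): <chi, chi> = 8 > 1.

Proof sketch: <chi, chi> = (1/|G|) sum_C |C| * |chi(C)|^2 = (1/16)[1*|9|^2 + 1*|-3|^2 + 2*|-1 + sqrt(2)|^2 + 2*|3|^2 + 2*|-sqrt(2) - 1|^2 + 4*|1|^2 + 4*|1|^2]
  = (1/16)[(81) + (9) + (6 - 4*sqrt(2)) + (18) + (4*sqrt(2) + 6) + (4) + (4)] = 128/16 = 8.
A character is irreducible iff <chi, chi> = 1, so this representation is reducible.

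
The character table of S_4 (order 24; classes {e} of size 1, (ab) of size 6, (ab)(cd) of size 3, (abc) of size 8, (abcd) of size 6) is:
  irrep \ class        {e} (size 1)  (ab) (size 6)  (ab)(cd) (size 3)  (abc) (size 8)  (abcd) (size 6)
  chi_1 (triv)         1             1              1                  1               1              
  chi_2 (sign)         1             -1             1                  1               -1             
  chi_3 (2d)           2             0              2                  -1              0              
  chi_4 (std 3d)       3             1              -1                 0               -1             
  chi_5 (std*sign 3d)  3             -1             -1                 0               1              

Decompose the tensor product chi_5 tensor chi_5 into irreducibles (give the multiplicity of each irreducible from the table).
chi_5 tensor chi_5 = chi_1 + chi_3 + chi_4 + chi_5 (all other irreducibles have multiplicity 0).

Reasoning: The character of a tensor product is the pointwise product (chi_5 * chi_5)(C) = chi_5(C) * chi_5(C):
  {e}: (3)*(3), (ab): (-1)*(-1), (ab)(cd): (-1)*(-1), (abc): (0)*(0), (abcd): (1)*(1)
so (chi_5 * chi_5) takes values
  {e} -> 9, (ab) -> 1, (ab)(cd) -> 1, (abc) -> 0, (abcd) -> 1.
Now take the inner product of this character with each irreducible chi from the table, <chi_5*chi_5, chi> = (1/24) sum_C |C| (chi_5*chi_5)(C) conj(chi(C)):
  <chi_5*chi_5, chi_1> = (1/24)[1*(9)*conj(1) + 6*(1)*conj(1) + 3*(1)*conj(1) + 8*(0)*conj(1) + 6*(1)*conj(1)]
      = (1/24)[(9) + (6) + (3) + (0) + (6)] = 24/24 = 1
  <chi_5*chi_5, chi_2> = (1/24)[1*(9)*conj(1) + 6*(1)*conj(-1) + 3*(1)*conj(1) + 8*(0)*conj(1) + 6*(1)*conj(-1)]
      = (1/24)[(9) + (-6) + (3) + (0) + (-6)] = 0/24 = 0
  <chi_5*chi_5, chi_3> = (1/24)[1*(9)*conj(2) + 6*(1)*conj(0) + 3*(1)*conj(2) + 8*(0)*conj(-1) + 6*(1)*conj(0)]
      = (1/24)[(18) + (0) + (6) + (0) + (0)] = 24/24 = 1
  <chi_5*chi_5, chi_4> = (1/24)[1*(9)*conj(3) + 6*(1)*conj(1) + 3*(1)*conj(-1) + 8*(0)*conj(0) + 6*(1)*conj(-1)]
      = (1/24)[(27) + (6) + (-3) + (0) + (-6)] = 24/24 = 1
  <chi_5*chi_5, chi_5> = (1/24)[1*(9)*conj(3) + 6*(1)*conj(-1) + 3*(1)*conj(-1) + 8*(0)*conj(0) + 6*(1)*conj(1)]
      = (1/24)[(27) + (-6) + (-3) + (0) + (6)] = 24/24 = 1
Hence the multiplicities are chi_1: 1, chi_3: 1, chi_4: 1, chi_5: 1. Dimension check: dim(chi_5)*dim(chi_5) = 3*3 = 9 and sum (mult * dim) = 1*1 + 1*2 + 1*3 + 1*3 = 9.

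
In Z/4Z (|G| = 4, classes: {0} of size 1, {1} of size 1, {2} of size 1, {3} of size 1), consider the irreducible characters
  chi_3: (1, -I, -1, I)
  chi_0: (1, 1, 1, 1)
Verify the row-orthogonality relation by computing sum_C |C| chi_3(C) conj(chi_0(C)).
Sum = 0; so <chi_3, chi_0> = 0 (distinct irreducibles are orthogonal).

Argument: Compute term by term over conjugacy classes (|C| * chi_3(C) * conj(chi_0(C))):
  1*(1)*conj(1) + 1*(-I)*conj(1) + 1*(-1)*conj(1) + 1*(I)*conj(1)
  = (1) + (-I) + (-1) + (I)
  = 0.
(Exp terms are combined using exp(i*s)*conj(exp(i*t)) = exp(i*(s-t)), and sums of them are collapsed using the identity that for every m > 1 the m distinct m-th roots of unity sum to 0, e.g. 1 + exp(2*I*pi/3) + exp(-2*I*pi/3) = 0.)
Dividing by |G| = 4 gives 0/4 = 0, matching the row-orthogonality relation <chi_3, chi_0> = [chi_3 = chi_0].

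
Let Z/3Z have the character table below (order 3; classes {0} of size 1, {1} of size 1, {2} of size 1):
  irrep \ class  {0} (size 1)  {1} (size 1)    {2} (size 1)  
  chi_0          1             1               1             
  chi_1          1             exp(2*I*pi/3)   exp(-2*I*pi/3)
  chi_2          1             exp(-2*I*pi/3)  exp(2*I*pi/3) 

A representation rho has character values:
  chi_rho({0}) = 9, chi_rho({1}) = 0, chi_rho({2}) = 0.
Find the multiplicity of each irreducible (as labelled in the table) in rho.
Multiplicities: chi_0: 3, chi_1: 3, chi_2: 3.

Why: Use <chi_rho, chi> = (1/|G|) sum_C |C| * chi_rho(C) * conj(chi(C)) with |G| = 3 for each irreducible chi in the table:
  <chi_rho, chi_0> = (1/3)[1*(9)*conj(1) + 1*(0)*conj(1) + 1*(0)*conj(1)]
      = (1/3)[(9) + (0) + (0)] = 9/3 = 3
  <chi_rho, chi_1> = (1/3)[1*(9)*conj(1) + 1*(0)*conj(exp(2*I*pi/3)) + 1*(0)*conj(exp(-2*I*pi/3))]
      = (1/3)[(9) + (0) + (0)] = 9/3 = 3
  <chi_rho, chi_2> = (1/3)[1*(9)*conj(1) + 1*(0)*conj(exp(-2*I*pi/3)) + 1*(0)*conj(exp(2*I*pi/3))]
      = (1/3)[(9) + (0) + (0)] = 9/3 = 3
(Exp terms are combined using exp(i*s)*conj(exp(i*t)) = exp(i*(s-t)), and sums of them are collapsed using the identity that for every m > 1 the m distinct m-th roots of unity sum to 0, e.g. 1 + exp(2*I*pi/3) + exp(-2*I*pi/3) = 0.)
Dimension check: dim(rho) = sum (mult * dim) = 3*1 + 3*1 + 3*1 = 9 = chi_rho(e) = 9.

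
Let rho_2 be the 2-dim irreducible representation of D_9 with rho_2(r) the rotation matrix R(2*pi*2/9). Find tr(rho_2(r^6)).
chi_{rho_2}(r^6) = 2*cos(2*pi*2*6/9) = -1

Derivation: rho_2(r^6) is rotation by angle 2*pi*2*6/9, whose trace is 2*cos(2*pi*2*6/9) = -1.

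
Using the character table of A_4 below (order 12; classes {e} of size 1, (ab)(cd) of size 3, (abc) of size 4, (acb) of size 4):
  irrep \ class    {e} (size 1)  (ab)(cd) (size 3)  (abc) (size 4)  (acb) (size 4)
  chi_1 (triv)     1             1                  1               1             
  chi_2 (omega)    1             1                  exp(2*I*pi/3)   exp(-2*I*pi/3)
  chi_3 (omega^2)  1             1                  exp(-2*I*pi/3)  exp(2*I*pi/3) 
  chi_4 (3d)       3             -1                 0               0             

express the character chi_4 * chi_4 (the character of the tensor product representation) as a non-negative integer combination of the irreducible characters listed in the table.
chi_4 tensor chi_4 = chi_1 + chi_2 + chi_3 + 2*chi_4 (all other irreducibles have multiplicity 0).

Explanation: The character of a tensor product is the pointwise product (chi_4 * chi_4)(C) = chi_4(C) * chi_4(C):
  {e}: (3)*(3), (ab)(cd): (-1)*(-1), (abc): (0)*(0), (acb): (0)*(0)
so (chi_4 * chi_4) takes values
  {e} -> 9, (ab)(cd) -> 1, (abc) -> 0, (acb) -> 0.
Now take the inner product of this character with each irreducible chi from the table, <chi_4*chi_4, chi> = (1/12) sum_C |C| (chi_4*chi_4)(C) conj(chi(C)):
  <chi_4*chi_4, chi_1> = (1/12)[1*(9)*conj(1) + 3*(1)*conj(1) + 4*(0)*conj(1) + 4*(0)*conj(1)]
      = (1/12)[(9) + (3) + (0) + (0)] = 12/12 = 1
  <chi_4*chi_4, chi_2> = (1/12)[1*(9)*conj(1) + 3*(1)*conj(1) + 4*(0)*conj(exp(2*I*pi/3)) + 4*(0)*conj(exp(-2*I*pi/3))]
      = (1/12)[(9) + (3) + (0) + (0)] = 12/12 = 1
  <chi_4*chi_4, chi_3> = (1/12)[1*(9)*conj(1) + 3*(1)*conj(1) + 4*(0)*conj(exp(-2*I*pi/3)) + 4*(0)*conj(exp(2*I*pi/3))]
      = (1/12)[(9) + (3) + (0) + (0)] = 12/12 = 1
  <chi_4*chi_4, chi_4> = (1/12)[1*(9)*conj(3) + 3*(1)*conj(-1) + 4*(0)*conj(0) + 4*(0)*conj(0)]
      = (1/12)[(27) + (-3) + (0) + (0)] = 24/12 = 2
(Exp terms are combined using exp(i*s)*conj(exp(i*t)) = exp(i*(s-t)), and sums of them are collapsed using the identity that for every m > 1 the m distinct m-th roots of unity sum to 0, e.g. 1 + exp(2*I*pi/3) + exp(-2*I*pi/3) = 0.)
Hence the multiplicities are chi_1: 1, chi_2: 1, chi_3: 1, chi_4: 2. Dimension check: dim(chi_4)*dim(chi_4) = 3*3 = 9 and sum (mult * dim) = 1*1 + 1*1 + 1*1 + 2*3 = 9.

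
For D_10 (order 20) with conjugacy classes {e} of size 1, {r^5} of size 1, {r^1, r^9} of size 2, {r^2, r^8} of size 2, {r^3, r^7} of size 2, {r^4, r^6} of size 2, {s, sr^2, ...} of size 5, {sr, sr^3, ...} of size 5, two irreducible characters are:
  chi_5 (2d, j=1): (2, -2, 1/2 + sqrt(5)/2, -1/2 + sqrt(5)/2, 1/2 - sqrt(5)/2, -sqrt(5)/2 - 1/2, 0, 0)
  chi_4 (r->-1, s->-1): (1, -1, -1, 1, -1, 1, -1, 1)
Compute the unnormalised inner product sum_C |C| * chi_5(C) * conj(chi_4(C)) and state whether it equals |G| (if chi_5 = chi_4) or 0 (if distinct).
Sum = 0; so <chi_5, chi_4> = 0 (distinct irreducibles are orthogonal).

Proof sketch: Compute term by term over conjugacy classes (|C| * chi_5(C) * conj(chi_4(C))):
  1*(2)*conj(1) + 1*(-2)*conj(-1) + 2*(1/2 + sqrt(5)/2)*conj(-1) + 2*(-1/2 + sqrt(5)/2)*conj(1) + 2*(1/2 - sqrt(5)/2)*conj(-1) + 2*(-sqrt(5)/2 - 1/2)*conj(1) + 5*(0)*conj(-1) + 5*(0)*conj(1)
  = (2) + (2) + (-sqrt(5) - 1) + (-1 + sqrt(5)) + (-1 + sqrt(5)) + (-sqrt(5) - 1) + (0) + (0)
  = 0.
Dividing by |G| = 20 gives 0/20 = 0, matching the row-orthogonality relation <chi_5, chi_4> = [chi_5 = chi_4].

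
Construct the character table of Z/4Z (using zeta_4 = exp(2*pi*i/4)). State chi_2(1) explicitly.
Character table of Z/4Z (irreps indexed chi_0,...,chi_3 with chi_k(m) = zeta_4^(k*m), zeta_4 = exp(2*pi*i/4)):
  irrep \ class  {0} (size 1)  {1} (size 1)  {2} (size 1)  {3} (size 1)
  chi_0          1             1             1             1           
  chi_1          1             I             -1            -I          
  chi_2          1             -1            1             -1          
  chi_3          1             -I            -1            I           

Spot check: chi_2(1) = zeta_4^(2*1) = zeta_4^2 = -1.

Working: Z/4Z is abelian, so all 4 irreducible complex representations are 1-dimensional. They are given by chi_k(m) = zeta_4^(k*m) for k = 0,...,3. Row orthogonality: sum_m chi_k(m) conj(chi_l(m)) = 4 * [k = l].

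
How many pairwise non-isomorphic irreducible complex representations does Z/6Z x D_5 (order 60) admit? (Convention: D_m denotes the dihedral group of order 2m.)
24

Details: The number of irreducible complex representations of a finite group equals its number of conjugacy classes. For a direct product, #classes(G x H) = #classes(G) * #classes(H). Z/6Z has 6 classes (abelian), D_5 has 4 classes, so 6 * 4 = 24, so Z/6Z x D_5 (order 60) has exactly 24 irreducible complex representations.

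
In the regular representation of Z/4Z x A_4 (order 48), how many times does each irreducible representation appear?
Each irreducible V_i of dimension d_i appears with multiplicity d_i, i.e. rho_reg = (direct sum over all irreducibles V_i) d_i V_i. The irreducible dimensions for Z/4Z x A_4 are 1, 1, 1, 1, 1, 1, 1, 1, 1, 1, 1, 1, 3, 3, 3, 3: 12 irreducibles of dimension 1, each with multiplicity 1; 4 irreducibles of dimension 3, each with multiplicity 3. Total dimension 12*1*1 + 4*3*3 = 48 = |G|.

Derivation: General theorem: in the regular representation of a finite group G, each irreducible appears with multiplicity equal to its dimension. Check: dim(rho_reg) = sum d_i^2 = 1 + 1 + 1 + 1 + 1 + 1 + 1 + 1 + 1 + 1 + 1 + 1 + 9 + 9 + 9 + 9 = 48 = |G|.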